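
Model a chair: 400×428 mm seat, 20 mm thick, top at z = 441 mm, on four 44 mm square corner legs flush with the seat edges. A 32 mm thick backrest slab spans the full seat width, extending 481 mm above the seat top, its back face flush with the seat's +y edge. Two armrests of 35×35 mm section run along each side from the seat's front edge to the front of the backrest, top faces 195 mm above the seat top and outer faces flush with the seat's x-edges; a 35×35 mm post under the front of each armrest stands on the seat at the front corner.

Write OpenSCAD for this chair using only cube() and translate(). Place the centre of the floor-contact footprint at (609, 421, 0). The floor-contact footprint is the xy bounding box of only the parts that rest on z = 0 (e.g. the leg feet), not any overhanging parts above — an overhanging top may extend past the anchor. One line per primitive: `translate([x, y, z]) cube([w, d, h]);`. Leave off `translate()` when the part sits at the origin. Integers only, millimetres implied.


translate([409, 207, 421]) cube([400, 428, 20]);
translate([409, 207, 0]) cube([44, 44, 421]);
translate([765, 207, 0]) cube([44, 44, 421]);
translate([409, 591, 0]) cube([44, 44, 421]);
translate([765, 591, 0]) cube([44, 44, 421]);
translate([409, 603, 441]) cube([400, 32, 481]);
translate([409, 207, 601]) cube([35, 396, 35]);
translate([774, 207, 601]) cube([35, 396, 35]);
translate([409, 207, 441]) cube([35, 35, 160]);
translate([774, 207, 441]) cube([35, 35, 160]);


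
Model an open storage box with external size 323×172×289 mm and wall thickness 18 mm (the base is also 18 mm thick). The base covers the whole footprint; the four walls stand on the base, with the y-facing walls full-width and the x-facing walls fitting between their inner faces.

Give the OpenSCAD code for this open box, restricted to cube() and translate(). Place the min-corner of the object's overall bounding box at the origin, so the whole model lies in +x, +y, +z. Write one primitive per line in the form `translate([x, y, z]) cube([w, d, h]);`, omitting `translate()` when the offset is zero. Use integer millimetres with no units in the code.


cube([323, 172, 18]);
translate([0, 0, 18]) cube([323, 18, 271]);
translate([0, 154, 18]) cube([323, 18, 271]);
translate([0, 18, 18]) cube([18, 136, 271]);
translate([305, 18, 18]) cube([18, 136, 271]);


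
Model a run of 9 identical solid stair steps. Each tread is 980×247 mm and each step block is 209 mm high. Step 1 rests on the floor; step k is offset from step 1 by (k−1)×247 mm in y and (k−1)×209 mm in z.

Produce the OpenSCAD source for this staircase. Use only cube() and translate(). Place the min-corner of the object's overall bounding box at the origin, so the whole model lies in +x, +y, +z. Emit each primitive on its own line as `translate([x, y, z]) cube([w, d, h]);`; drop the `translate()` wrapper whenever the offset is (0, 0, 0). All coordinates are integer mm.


cube([980, 247, 209]);
translate([0, 247, 209]) cube([980, 247, 209]);
translate([0, 494, 418]) cube([980, 247, 209]);
translate([0, 741, 627]) cube([980, 247, 209]);
translate([0, 988, 836]) cube([980, 247, 209]);
translate([0, 1235, 1045]) cube([980, 247, 209]);
translate([0, 1482, 1254]) cube([980, 247, 209]);
translate([0, 1729, 1463]) cube([980, 247, 209]);
translate([0, 1976, 1672]) cube([980, 247, 209]);


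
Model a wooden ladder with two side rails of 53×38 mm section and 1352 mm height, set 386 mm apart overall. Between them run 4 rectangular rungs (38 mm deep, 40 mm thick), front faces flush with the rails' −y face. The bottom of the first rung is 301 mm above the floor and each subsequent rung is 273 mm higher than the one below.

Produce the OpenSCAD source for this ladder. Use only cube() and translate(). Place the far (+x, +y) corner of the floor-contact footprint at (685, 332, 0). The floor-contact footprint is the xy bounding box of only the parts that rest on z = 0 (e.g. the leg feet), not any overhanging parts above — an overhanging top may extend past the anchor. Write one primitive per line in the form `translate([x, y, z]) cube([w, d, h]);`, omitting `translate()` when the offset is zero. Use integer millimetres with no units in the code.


// rung span = 386 - 2*53 = 280
// rung[k] z = 301 + k*273
translate([299, 294, 0]) cube([53, 38, 1352]);
translate([632, 294, 0]) cube([53, 38, 1352]);
translate([352, 294, 301]) cube([280, 38, 40]);
translate([352, 294, 574]) cube([280, 38, 40]);
translate([352, 294, 847]) cube([280, 38, 40]);
translate([352, 294, 1120]) cube([280, 38, 40]);


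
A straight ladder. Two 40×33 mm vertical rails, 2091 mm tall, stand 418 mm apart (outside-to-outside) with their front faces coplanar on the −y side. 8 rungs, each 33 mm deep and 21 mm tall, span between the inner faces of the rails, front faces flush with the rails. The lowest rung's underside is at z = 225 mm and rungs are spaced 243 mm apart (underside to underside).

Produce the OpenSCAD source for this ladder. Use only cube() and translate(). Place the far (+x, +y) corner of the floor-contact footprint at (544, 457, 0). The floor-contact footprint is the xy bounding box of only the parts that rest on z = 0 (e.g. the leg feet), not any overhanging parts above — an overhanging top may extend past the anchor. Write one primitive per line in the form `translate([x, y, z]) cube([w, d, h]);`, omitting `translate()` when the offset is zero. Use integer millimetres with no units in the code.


translate([126, 424, 0]) cube([40, 33, 2091]);
translate([504, 424, 0]) cube([40, 33, 2091]);
translate([166, 424, 225]) cube([338, 33, 21]);
translate([166, 424, 468]) cube([338, 33, 21]);
translate([166, 424, 711]) cube([338, 33, 21]);
translate([166, 424, 954]) cube([338, 33, 21]);
translate([166, 424, 1197]) cube([338, 33, 21]);
translate([166, 424, 1440]) cube([338, 33, 21]);
translate([166, 424, 1683]) cube([338, 33, 21]);
translate([166, 424, 1926]) cube([338, 33, 21]);


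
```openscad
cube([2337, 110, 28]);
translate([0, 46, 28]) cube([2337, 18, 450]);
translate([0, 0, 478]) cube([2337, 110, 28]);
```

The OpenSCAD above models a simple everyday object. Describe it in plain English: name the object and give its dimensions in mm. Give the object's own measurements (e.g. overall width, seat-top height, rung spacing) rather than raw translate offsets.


An I-beam lying along x, 2337 mm long. Overall section height 506 mm. Two flanges 110 mm wide (y) and 28 mm thick, one on the floor and one at the top; a web 18 mm thick runs between them, centred on the flange width.


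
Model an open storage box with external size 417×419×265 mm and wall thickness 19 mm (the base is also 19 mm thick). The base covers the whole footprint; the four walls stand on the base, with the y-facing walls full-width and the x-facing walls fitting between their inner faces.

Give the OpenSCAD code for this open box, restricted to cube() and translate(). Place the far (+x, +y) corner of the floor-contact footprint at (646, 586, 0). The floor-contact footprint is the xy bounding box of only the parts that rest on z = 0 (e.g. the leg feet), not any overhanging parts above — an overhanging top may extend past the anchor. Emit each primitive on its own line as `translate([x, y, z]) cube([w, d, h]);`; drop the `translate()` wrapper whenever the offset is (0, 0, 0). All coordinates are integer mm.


translate([229, 167, 0]) cube([417, 419, 19]);
translate([229, 167, 19]) cube([417, 19, 246]);
translate([229, 567, 19]) cube([417, 19, 246]);
translate([229, 186, 19]) cube([19, 381, 246]);
translate([627, 186, 19]) cube([19, 381, 246]);


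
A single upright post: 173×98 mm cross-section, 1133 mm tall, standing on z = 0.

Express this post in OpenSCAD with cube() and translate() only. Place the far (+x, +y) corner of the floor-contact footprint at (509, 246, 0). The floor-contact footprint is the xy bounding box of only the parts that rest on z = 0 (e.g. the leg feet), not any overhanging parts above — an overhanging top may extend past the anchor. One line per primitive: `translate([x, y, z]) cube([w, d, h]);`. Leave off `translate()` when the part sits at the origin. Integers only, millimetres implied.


translate([336, 148, 0]) cube([173, 98, 1133]);


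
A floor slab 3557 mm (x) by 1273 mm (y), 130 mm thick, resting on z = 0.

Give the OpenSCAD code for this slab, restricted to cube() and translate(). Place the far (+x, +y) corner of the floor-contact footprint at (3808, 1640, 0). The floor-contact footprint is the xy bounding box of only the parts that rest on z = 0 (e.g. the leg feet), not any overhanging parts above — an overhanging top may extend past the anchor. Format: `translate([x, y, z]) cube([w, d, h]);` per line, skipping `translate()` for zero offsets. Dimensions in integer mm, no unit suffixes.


translate([251, 367, 0]) cube([3557, 1273, 130]);


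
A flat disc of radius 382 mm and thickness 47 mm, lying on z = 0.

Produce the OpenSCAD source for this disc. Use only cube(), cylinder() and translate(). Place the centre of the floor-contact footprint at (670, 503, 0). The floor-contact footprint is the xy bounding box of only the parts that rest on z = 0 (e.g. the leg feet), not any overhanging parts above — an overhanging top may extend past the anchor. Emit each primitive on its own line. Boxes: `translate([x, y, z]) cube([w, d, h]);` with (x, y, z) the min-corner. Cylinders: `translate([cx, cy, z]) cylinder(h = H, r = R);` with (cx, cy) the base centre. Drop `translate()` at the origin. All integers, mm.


translate([670, 503, 0]) cylinder(h = 47, r = 382);


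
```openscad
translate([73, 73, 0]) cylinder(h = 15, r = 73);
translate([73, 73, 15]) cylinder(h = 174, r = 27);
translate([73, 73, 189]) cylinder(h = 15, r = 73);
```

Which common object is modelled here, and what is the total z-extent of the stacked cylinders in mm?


A spool. The overall height is 204 mm.

Three coaxial cylinders, large–small–large — a spool. Two 15 mm flanges and a 174 mm core give 15 + 174 + 15 = 204 mm.


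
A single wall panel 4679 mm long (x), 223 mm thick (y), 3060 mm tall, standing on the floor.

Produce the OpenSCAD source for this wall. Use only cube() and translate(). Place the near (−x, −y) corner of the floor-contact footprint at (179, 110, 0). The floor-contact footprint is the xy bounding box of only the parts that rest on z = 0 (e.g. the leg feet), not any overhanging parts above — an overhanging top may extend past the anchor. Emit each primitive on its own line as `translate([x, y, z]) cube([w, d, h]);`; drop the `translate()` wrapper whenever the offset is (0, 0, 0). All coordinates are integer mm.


translate([179, 110, 0]) cube([4679, 223, 3060]);


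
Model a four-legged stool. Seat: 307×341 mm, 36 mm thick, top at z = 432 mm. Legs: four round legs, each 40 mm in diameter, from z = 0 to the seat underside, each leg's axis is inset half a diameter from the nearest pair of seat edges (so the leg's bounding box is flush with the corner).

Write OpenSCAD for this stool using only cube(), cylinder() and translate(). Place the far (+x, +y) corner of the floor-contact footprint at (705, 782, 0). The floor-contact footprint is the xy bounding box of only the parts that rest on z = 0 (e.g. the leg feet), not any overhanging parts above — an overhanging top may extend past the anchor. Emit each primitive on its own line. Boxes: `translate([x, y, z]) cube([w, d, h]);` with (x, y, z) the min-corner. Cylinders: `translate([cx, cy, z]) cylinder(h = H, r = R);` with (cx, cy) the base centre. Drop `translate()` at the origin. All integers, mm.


translate([398, 441, 396]) cube([307, 341, 36]);
translate([418, 461, 0]) cylinder(h = 396, r = 20);
translate([685, 461, 0]) cylinder(h = 396, r = 20);
translate([418, 762, 0]) cylinder(h = 396, r = 20);
translate([685, 762, 0]) cylinder(h = 396, r = 20);


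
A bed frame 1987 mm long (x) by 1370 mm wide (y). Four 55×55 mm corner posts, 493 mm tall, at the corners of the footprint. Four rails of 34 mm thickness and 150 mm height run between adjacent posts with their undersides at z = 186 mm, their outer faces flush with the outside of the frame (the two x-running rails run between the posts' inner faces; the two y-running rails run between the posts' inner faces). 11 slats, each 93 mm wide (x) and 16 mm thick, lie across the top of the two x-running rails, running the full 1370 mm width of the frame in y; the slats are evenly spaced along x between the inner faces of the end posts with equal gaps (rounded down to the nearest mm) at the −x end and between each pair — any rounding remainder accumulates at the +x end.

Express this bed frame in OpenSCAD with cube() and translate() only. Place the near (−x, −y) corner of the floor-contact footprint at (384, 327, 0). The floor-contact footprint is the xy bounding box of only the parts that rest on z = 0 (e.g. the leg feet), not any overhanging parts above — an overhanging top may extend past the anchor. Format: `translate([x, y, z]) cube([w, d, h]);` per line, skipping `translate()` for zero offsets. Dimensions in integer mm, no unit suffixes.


// slat z = rail_z + rail_h = 186 + 150 = 336
// slat gap = ⌊(1877 − 11·93) / 12⌋ = 71
translate([384, 327, 0]) cube([55, 55, 493]);
translate([384, 1642, 0]) cube([55, 55, 493]);
translate([2316, 327, 0]) cube([55, 55, 493]);
translate([2316, 1642, 0]) cube([55, 55, 493]);
translate([439, 327, 186]) cube([1877, 34, 150]);
translate([439, 1663, 186]) cube([1877, 34, 150]);
translate([384, 382, 186]) cube([34, 1260, 150]);
translate([2337, 382, 186]) cube([34, 1260, 150]);
translate([510, 327, 336]) cube([93, 1370, 16]);
translate([674, 327, 336]) cube([93, 1370, 16]);
translate([838, 327, 336]) cube([93, 1370, 16]);
translate([1002, 327, 336]) cube([93, 1370, 16]);
translate([1166, 327, 336]) cube([93, 1370, 16]);
translate([1330, 327, 336]) cube([93, 1370, 16]);
translate([1494, 327, 336]) cube([93, 1370, 16]);
translate([1658, 327, 336]) cube([93, 1370, 16]);
translate([1822, 327, 336]) cube([93, 1370, 16]);
translate([1986, 327, 336]) cube([93, 1370, 16]);
translate([2150, 327, 336]) cube([93, 1370, 16]);


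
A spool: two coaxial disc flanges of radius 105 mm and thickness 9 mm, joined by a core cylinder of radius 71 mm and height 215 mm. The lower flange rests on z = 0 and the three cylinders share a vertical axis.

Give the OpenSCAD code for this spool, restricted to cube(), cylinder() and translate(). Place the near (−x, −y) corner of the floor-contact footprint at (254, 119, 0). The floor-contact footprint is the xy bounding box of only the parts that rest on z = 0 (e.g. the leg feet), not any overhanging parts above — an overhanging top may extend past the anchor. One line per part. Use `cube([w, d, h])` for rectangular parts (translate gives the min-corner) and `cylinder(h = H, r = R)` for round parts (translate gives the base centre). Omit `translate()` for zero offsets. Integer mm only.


translate([359, 224, 0]) cylinder(h = 9, r = 105);
translate([359, 224, 9]) cylinder(h = 215, r = 71);
translate([359, 224, 224]) cylinder(h = 9, r = 105);


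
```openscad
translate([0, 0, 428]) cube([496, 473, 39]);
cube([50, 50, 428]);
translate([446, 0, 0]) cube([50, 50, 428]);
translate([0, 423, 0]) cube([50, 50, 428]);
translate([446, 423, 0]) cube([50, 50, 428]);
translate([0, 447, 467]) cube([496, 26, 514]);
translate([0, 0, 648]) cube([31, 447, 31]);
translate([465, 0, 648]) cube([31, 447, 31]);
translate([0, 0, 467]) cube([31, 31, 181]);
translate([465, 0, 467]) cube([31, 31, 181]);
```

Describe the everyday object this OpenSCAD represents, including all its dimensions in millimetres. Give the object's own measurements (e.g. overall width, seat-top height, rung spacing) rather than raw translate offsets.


A chair. The seat is a 496×473×39 mm slab with its top at z = 467 mm, on four 50×50 mm corner legs (flush with the seat edges, standing on z = 0). A flat backrest 26 mm thick, 514 mm tall, spans the full seat width and rises from the seat top along its +y edge, rear face flush with the rear of the seat. Two armrests of 31×31 mm section run along each side from the seat's front edge to the front of the backrest, top faces 212 mm above the seat top and outer faces flush with the seat's x-edges; a 31×31 mm post under the front of each armrest stands on the seat at the front corner.


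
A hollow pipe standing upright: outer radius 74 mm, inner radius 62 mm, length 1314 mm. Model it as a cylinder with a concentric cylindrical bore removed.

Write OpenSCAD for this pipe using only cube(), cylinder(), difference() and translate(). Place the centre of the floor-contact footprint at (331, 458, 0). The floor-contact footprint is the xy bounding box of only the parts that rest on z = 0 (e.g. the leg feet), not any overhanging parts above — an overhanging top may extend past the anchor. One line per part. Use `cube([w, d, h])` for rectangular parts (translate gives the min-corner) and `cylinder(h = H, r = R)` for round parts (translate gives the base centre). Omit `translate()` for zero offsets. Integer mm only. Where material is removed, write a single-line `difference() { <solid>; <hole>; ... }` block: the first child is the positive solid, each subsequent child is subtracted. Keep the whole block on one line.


difference() { translate([331, 458, 0]) cylinder(h = 1314, r = 74); translate([331, 458, 0]) cylinder(h = 1314, r = 62); }


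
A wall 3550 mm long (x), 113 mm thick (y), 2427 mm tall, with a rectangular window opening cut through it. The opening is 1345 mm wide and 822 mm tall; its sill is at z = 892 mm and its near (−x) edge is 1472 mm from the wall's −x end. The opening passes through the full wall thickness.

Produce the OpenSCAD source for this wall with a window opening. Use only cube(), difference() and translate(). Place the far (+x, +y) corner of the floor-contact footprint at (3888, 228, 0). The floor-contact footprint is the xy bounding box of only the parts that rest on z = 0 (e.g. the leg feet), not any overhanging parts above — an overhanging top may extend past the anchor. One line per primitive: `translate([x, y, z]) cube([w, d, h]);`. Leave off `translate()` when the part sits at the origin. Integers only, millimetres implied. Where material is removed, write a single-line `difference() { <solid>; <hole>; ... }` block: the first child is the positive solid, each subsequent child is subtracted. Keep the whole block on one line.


difference() { translate([338, 115, 0]) cube([3550, 113, 2427]); translate([1810, 115, 892]) cube([1345, 113, 822]); }


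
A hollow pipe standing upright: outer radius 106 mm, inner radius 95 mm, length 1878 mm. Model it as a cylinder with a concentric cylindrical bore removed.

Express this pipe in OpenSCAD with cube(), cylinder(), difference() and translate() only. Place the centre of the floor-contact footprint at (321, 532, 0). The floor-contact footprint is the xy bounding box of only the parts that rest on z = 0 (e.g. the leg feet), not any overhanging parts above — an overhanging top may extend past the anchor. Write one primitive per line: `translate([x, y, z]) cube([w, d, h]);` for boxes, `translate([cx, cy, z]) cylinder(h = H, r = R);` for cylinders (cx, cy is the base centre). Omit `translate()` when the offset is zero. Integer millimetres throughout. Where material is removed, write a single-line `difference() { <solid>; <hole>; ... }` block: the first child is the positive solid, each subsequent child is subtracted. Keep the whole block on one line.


difference() { translate([321, 532, 0]) cylinder(h = 1878, r = 106); translate([321, 532, 0]) cylinder(h = 1878, r = 95); }


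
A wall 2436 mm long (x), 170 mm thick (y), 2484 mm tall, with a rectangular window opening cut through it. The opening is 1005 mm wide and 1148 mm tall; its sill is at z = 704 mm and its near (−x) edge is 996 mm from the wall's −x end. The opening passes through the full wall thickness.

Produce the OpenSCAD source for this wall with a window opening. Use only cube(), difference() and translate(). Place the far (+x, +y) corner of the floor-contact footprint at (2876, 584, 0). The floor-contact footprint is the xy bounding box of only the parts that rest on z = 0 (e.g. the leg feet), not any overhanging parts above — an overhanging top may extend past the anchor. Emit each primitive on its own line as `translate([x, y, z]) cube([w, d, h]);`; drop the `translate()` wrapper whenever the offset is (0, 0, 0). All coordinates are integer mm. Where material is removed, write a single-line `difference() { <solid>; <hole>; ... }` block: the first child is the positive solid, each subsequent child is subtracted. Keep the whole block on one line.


difference() { translate([440, 414, 0]) cube([2436, 170, 2484]); translate([1436, 414, 704]) cube([1005, 170, 1148]); }


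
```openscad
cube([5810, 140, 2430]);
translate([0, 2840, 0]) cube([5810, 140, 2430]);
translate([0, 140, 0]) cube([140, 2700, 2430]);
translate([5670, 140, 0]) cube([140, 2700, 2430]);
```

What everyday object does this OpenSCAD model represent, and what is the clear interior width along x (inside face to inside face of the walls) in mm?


A house (or room) frame. The interior width is 5530 mm.

Four 2430 mm walls enclosing a rectangle with no floor or roof — a room or house frame. Outside width is 5810 mm and wall thickness is 140 mm, so the interior width is 5810 − 2 × 140 = 5530 mm.


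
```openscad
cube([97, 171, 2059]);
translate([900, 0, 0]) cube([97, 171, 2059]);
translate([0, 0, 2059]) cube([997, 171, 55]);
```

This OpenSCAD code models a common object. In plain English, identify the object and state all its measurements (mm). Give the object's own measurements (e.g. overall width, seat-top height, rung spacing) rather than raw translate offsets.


A door frame. The clear opening is 803 mm wide and 2059 mm high. Two 97 mm wide jambs, 171 mm deep, stand either side of the opening from the floor to the top of the opening. A 55 mm thick head sits across the top of both jambs, spanning the full outside width of the frame.


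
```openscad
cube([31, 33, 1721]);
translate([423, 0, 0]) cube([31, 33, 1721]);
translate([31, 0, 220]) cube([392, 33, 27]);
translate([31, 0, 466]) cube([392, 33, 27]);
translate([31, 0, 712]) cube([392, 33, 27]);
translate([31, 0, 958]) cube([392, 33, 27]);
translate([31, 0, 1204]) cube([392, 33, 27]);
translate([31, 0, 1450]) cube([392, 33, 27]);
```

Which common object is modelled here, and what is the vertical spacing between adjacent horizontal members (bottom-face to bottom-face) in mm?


A ladder. The rung spacing is 246 mm.

Two tall 31×33 posts with 6 short bars between them — a ladder. Adjacent rungs sit at z = 220 and z = 466, so the spacing is 466 − 220 = 246 mm.


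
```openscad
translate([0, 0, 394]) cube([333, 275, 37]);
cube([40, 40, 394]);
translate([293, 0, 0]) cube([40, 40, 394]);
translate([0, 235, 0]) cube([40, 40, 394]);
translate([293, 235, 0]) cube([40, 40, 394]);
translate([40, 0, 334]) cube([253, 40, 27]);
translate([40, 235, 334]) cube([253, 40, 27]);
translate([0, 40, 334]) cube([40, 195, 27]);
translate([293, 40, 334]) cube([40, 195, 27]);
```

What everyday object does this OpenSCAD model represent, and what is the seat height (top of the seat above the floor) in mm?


A stool. The seat height is 431 mm.

A 333×275×37 slab at z = 394 on four corner posts — a stool. The seat top is 394 + 37 = 431 mm.


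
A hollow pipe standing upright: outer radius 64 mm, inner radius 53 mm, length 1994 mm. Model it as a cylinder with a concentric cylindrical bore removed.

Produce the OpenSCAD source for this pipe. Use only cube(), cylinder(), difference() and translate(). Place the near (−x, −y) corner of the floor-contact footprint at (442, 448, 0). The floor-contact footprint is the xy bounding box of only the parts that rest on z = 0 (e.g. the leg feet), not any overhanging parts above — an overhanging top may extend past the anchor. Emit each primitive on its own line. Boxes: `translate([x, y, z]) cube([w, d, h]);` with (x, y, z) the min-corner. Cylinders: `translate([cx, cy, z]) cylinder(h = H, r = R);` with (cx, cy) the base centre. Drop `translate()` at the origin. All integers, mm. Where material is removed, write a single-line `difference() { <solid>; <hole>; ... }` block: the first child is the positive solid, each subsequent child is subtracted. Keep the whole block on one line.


difference() { translate([506, 512, 0]) cylinder(h = 1994, r = 64); translate([506, 512, 0]) cylinder(h = 1994, r = 53); }


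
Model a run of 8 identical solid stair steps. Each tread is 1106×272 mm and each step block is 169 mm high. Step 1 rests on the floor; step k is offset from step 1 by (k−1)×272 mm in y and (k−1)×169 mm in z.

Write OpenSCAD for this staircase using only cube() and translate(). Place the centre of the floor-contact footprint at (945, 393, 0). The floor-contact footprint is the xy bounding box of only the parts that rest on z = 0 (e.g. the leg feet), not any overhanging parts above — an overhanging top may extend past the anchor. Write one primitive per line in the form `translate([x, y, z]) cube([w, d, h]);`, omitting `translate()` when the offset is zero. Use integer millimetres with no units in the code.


translate([392, 257, 0]) cube([1106, 272, 169]);
translate([392, 529, 169]) cube([1106, 272, 169]);
translate([392, 801, 338]) cube([1106, 272, 169]);
translate([392, 1073, 507]) cube([1106, 272, 169]);
translate([392, 1345, 676]) cube([1106, 272, 169]);
translate([392, 1617, 845]) cube([1106, 272, 169]);
translate([392, 1889, 1014]) cube([1106, 272, 169]);
translate([392, 2161, 1183]) cube([1106, 272, 169]);


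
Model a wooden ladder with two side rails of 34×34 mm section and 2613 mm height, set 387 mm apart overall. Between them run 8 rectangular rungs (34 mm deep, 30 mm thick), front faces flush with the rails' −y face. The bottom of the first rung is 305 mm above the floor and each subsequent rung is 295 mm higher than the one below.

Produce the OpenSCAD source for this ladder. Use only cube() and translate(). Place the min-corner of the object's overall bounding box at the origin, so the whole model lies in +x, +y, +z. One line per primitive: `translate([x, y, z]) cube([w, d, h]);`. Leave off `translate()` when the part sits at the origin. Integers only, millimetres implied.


cube([34, 34, 2613]);
translate([353, 0, 0]) cube([34, 34, 2613]);
translate([34, 0, 305]) cube([319, 34, 30]);
translate([34, 0, 600]) cube([319, 34, 30]);
translate([34, 0, 895]) cube([319, 34, 30]);
translate([34, 0, 1190]) cube([319, 34, 30]);
translate([34, 0, 1485]) cube([319, 34, 30]);
translate([34, 0, 1780]) cube([319, 34, 30]);
translate([34, 0, 2075]) cube([319, 34, 30]);
translate([34, 0, 2370]) cube([319, 34, 30]);


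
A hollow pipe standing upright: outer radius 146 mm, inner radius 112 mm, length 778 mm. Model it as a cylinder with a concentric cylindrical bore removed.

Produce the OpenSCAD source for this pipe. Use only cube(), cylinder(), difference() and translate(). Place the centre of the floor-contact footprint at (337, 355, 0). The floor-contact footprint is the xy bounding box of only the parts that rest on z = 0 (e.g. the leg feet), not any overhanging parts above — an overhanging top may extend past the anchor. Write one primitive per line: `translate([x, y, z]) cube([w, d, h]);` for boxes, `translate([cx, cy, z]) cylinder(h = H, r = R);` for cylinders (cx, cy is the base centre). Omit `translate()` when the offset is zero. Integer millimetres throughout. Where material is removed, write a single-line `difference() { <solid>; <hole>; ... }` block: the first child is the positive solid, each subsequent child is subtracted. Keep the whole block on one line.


difference() { translate([337, 355, 0]) cylinder(h = 778, r = 146); translate([337, 355, 0]) cylinder(h = 778, r = 112); }


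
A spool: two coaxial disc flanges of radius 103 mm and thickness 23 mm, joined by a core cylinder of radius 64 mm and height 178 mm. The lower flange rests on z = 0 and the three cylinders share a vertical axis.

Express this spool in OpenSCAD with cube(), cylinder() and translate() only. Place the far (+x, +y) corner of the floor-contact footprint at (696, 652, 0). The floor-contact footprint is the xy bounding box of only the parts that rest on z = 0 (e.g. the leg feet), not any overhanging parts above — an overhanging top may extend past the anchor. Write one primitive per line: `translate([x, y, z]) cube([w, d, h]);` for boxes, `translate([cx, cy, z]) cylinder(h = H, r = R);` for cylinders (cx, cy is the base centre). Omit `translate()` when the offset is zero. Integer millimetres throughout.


translate([593, 549, 0]) cylinder(h = 23, r = 103);
translate([593, 549, 23]) cylinder(h = 178, r = 64);
translate([593, 549, 201]) cylinder(h = 23, r = 103);


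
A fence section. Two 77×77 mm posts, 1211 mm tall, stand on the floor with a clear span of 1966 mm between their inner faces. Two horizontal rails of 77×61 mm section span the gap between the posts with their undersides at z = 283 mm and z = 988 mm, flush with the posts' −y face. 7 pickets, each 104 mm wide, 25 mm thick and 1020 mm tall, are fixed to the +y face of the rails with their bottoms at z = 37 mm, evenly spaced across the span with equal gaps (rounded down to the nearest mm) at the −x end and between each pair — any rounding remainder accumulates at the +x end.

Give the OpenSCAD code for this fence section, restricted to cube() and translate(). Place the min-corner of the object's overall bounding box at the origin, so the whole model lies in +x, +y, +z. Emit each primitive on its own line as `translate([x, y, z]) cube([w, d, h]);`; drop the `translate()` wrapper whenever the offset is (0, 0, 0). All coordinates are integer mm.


cube([77, 77, 1211]);
translate([2043, 0, 0]) cube([77, 77, 1211]);
translate([77, 0, 283]) cube([1966, 77, 61]);
translate([77, 0, 988]) cube([1966, 77, 61]);
translate([231, 77, 37]) cube([104, 25, 1020]);
translate([489, 77, 37]) cube([104, 25, 1020]);
translate([747, 77, 37]) cube([104, 25, 1020]);
translate([1005, 77, 37]) cube([104, 25, 1020]);
translate([1263, 77, 37]) cube([104, 25, 1020]);
translate([1521, 77, 37]) cube([104, 25, 1020]);
translate([1779, 77, 37]) cube([104, 25, 1020]);


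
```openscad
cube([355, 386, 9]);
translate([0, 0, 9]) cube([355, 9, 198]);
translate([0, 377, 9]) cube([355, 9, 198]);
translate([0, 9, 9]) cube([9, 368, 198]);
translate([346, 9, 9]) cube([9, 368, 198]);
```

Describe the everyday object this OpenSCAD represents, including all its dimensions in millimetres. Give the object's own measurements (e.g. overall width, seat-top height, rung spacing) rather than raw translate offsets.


An open-topped rectangular box: outside dimensions 355×386×207 mm, with a uniform wall and base thickness of 9 mm. The base is a full 355×386 slab on the floor; four walls sit on top of the base. The front and back walls (the −y and +y sides) span the full width; the two side walls fit between them.


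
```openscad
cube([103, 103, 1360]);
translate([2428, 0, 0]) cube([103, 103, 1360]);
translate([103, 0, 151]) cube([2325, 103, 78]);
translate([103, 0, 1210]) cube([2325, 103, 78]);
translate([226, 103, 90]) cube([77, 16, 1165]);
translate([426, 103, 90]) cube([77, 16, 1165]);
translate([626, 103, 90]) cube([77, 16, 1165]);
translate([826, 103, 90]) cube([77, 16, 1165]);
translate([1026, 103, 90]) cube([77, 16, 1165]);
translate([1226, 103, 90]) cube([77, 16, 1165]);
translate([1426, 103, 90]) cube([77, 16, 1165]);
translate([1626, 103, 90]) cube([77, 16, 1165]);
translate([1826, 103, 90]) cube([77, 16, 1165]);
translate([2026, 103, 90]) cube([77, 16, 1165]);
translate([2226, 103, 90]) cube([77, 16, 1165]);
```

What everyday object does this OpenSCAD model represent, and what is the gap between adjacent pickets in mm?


A fence section. The picket gap is 123 mm.

Two posts, two rails, 11 pickets — a fence section. Span 2325 mm holds 11 pickets of 77 mm with 12 equal gaps: ⌊(2325 − 11·77) / 12⌋ = 123 mm.


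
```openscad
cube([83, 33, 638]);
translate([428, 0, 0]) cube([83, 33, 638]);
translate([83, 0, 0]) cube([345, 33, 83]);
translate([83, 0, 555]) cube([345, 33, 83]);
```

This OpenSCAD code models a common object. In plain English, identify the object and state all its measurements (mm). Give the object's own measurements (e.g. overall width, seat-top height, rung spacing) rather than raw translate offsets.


A rectangular picture frame lying in the x–z plane (depth along y). The opening is 345 mm wide (x) by 472 mm tall (z), surrounded by a border 83 mm wide on all four sides. The frame is 33 mm deep and is made of two full-height vertical stiles with two horizontal rails fitted between them.


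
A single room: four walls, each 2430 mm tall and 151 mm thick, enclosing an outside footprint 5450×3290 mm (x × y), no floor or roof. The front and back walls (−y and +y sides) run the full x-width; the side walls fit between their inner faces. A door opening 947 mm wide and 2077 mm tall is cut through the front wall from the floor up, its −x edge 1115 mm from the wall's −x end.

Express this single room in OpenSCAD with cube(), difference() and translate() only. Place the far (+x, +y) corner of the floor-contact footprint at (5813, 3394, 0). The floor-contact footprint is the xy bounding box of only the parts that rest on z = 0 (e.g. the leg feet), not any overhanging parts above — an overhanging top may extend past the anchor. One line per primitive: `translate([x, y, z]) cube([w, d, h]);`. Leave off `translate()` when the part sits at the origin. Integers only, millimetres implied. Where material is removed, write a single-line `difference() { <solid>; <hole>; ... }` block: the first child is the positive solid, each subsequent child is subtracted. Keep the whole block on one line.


difference() { translate([363, 104, 0]) cube([5450, 151, 2430]); translate([1478, 104, 0]) cube([947, 151, 2077]); }
translate([363, 3243, 0]) cube([5450, 151, 2430]);
translate([363, 255, 0]) cube([151, 2988, 2430]);
translate([5662, 255, 0]) cube([151, 2988, 2430]);


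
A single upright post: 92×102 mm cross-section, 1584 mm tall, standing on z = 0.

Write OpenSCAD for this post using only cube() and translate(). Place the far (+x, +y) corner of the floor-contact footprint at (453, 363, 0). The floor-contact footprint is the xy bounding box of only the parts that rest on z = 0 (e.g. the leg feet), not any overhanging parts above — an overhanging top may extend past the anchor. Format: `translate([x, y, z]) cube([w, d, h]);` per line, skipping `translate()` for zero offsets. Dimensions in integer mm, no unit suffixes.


translate([361, 261, 0]) cube([92, 102, 1584]);


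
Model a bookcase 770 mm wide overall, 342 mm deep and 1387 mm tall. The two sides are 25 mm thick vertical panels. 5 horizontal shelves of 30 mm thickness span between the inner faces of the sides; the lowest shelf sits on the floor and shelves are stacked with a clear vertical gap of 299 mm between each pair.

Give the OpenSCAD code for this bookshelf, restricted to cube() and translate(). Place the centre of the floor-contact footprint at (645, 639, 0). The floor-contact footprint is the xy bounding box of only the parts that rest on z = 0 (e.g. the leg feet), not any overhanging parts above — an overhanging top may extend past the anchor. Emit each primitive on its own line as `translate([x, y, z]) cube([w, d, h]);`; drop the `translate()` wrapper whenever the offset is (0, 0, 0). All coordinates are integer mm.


translate([260, 468, 0]) cube([25, 342, 1387]);
translate([1005, 468, 0]) cube([25, 342, 1387]);
translate([285, 468, 0]) cube([720, 342, 30]);
translate([285, 468, 329]) cube([720, 342, 30]);
translate([285, 468, 658]) cube([720, 342, 30]);
translate([285, 468, 987]) cube([720, 342, 30]);
translate([285, 468, 1316]) cube([720, 342, 30]);


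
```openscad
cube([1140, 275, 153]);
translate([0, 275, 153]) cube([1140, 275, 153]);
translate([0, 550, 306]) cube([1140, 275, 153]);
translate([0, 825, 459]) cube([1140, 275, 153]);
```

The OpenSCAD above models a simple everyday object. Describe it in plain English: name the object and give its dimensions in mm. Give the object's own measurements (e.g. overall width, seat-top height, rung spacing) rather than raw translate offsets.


A straight staircase of 4 solid steps. Each step is 1140 mm wide (x), 275 mm deep (y, the going) and 153 mm tall (the rise). The first step rests on the floor; each subsequent step sits one going further in +y and one rise higher in +z, directly behind and above the previous step with no overlap.


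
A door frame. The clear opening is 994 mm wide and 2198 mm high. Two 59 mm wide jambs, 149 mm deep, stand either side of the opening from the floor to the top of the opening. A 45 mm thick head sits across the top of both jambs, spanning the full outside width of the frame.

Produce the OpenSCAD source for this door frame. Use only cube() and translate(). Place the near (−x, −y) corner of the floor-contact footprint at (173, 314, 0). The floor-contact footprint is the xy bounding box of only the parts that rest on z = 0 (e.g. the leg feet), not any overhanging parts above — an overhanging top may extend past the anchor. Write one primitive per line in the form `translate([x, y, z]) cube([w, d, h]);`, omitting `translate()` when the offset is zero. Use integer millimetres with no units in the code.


translate([173, 314, 0]) cube([59, 149, 2198]);
translate([1226, 314, 0]) cube([59, 149, 2198]);
translate([173, 314, 2198]) cube([1112, 149, 45]);


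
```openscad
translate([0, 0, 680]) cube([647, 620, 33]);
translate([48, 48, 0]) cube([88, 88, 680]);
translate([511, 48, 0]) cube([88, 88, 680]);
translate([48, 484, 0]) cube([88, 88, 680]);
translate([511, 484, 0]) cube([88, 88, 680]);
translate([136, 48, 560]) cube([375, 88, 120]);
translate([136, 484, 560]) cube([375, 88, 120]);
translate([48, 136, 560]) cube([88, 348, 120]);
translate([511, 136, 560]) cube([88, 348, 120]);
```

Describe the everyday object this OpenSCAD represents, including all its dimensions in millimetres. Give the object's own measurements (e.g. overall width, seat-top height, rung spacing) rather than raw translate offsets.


A rectangular dining table. The top is 647×620×33 mm with its upper surface at z = 713 mm. It stands on four 88×88 mm square legs, each inset 48 mm from the nearest pair of top edges, running from the floor to the underside of the top. Four apron rails, 88 mm thick and 120 mm tall, run between adjacent legs with their top edges flush with the underside of the top and their outer faces flush with the legs' outer faces.


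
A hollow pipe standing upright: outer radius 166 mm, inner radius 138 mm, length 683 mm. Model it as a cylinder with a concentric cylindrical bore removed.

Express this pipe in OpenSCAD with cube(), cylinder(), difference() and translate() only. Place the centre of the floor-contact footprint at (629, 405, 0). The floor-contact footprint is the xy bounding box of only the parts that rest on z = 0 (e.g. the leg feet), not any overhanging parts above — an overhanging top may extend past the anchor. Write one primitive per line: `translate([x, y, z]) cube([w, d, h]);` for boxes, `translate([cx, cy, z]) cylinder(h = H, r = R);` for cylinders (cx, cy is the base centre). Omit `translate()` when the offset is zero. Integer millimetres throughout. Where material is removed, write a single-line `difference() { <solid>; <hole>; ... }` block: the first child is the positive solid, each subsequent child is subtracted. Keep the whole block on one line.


difference() { translate([629, 405, 0]) cylinder(h = 683, r = 166); translate([629, 405, 0]) cylinder(h = 683, r = 138); }


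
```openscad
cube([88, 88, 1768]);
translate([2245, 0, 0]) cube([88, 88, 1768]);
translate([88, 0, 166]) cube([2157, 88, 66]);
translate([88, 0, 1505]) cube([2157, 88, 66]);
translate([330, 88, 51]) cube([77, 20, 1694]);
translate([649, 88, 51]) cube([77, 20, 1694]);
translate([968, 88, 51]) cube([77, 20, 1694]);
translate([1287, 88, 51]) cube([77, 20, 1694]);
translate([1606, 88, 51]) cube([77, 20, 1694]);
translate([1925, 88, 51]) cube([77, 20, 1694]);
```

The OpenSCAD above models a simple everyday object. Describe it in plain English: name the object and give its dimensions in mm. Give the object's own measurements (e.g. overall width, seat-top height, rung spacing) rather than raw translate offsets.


A fence section. Two 88×88 mm posts, 1768 mm tall, stand on the floor with a clear span of 2157 mm between their inner faces. Two horizontal rails of 88×66 mm section span the gap between the posts with their undersides at z = 166 mm and z = 1505 mm, flush with the posts' −y face. 6 pickets, each 77 mm wide, 20 mm thick and 1694 mm tall, are fixed to the +y face of the rails with their bottoms at z = 51 mm, spaced across the span with a 242 mm gap after the −x post and between neighbouring pickets, with 243 mm left before the +x post.
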